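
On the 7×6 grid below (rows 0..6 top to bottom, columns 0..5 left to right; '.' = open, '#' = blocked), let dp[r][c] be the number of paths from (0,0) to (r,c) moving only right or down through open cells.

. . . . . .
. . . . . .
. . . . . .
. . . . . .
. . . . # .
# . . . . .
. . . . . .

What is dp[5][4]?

55

r\c   0   1   2   3   4   5
  0   1   1   1   1   1   1
  1   1   2   3   4   5   6
  2   1   3   6  10  15  21
  3   1   4  10  20  35  56
  4   1   5  15  35   0  56
  5   0   5  20  55  55 111
  6   0   5  25  80 135 246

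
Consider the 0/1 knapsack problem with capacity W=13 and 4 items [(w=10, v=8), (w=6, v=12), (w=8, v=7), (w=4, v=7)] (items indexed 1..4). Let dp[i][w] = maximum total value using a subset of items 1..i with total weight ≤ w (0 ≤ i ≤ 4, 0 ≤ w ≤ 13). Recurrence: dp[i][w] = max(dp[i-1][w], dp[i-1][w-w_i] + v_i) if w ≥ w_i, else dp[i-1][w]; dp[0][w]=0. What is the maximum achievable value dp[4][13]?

19

i\w   0   1   2   3   4   5   6   7   8   9  10  11  12  13
  0   0   0   0   0   0   0   0   0   0   0   0   0   0   0
  1   0   0   0   0   0   0   0   0   0   0   8   8   8   8
  2   0   0   0   0   0   0  12  12  12  12  12  12  12  12
  3   0   0   0   0   0   0  12  12  12  12  12  12  12  12
  4   0   0   0   0   7   7  12  12  12  12  19  19  19  19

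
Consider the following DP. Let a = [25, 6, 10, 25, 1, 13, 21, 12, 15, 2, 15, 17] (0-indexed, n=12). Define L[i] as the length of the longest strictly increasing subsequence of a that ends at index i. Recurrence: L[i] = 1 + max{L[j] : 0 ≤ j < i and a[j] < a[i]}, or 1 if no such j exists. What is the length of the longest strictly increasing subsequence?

   i    0    1    2    3    4    5    6    7    8    9   10   11
a[i]   25    6   10   25    1   13   21   12   15    2   15   17
L[i]    1    1    2    3    1    3    4    3    4    2    4    5

5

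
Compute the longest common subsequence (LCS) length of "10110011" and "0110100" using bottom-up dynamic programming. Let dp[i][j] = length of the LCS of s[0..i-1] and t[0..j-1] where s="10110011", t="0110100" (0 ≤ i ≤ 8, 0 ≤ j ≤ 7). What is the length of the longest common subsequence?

   ''  0  1  1  0  1  0  0
''  0  0  0  0  0  0  0  0
 1  0  0  1  1  1  1  1  1
 0  0  1  1  1  2  2  2  2
 1  0  1  2  2  2  3  3  3
 1  0  1  2  3  3  3  3  3
 0  0  1  2  3  4  4  4  4
 0  0  1  2  3  4  4  5  5
 1  0  1  2  3  4  5  5  5
 1  0  1  2  3  4  5  5  5

5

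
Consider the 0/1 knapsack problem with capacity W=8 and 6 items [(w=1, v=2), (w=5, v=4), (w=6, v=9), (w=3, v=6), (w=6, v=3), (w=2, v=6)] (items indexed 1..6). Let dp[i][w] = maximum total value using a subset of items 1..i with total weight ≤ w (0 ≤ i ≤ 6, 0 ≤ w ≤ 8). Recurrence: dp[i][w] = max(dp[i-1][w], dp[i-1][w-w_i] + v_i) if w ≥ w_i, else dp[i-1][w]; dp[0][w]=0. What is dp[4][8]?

11

i\w   0   1   2   3   4   5   6   7   8
  0   0   0   0   0   0   0   0   0   0
  1   0   2   2   2   2   2   2   2   2
  2   0   2   2   2   2   4   6   6   6
  3   0   2   2   2   2   4   9  11  11
  4   0   2   2   6   8   8   9  11  11
  5   0   2   2   6   8   8   9  11  11
  6   0   2   6   8   8  12  14  14  15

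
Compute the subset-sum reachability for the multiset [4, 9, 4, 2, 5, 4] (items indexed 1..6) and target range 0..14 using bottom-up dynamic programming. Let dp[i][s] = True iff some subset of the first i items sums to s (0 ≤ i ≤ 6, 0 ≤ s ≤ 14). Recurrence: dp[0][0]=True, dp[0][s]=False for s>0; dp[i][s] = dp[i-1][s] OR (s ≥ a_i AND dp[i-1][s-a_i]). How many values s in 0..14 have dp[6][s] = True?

13

i\s   0   1   2   3   4   5   6   7   8   9  10  11  12  13  14
  0   T   F   F   F   F   F   F   F   F   F   F   F   F   F   F
  1   T   F   F   F   T   F   F   F   F   F   F   F   F   F   F
  2   T   F   F   F   T   F   F   F   F   T   F   F   F   T   F
  3   T   F   F   F   T   F   F   F   T   T   F   F   F   T   F
  4   T   F   T   F   T   F   T   F   T   T   T   T   F   T   F
  5   T   F   T   F   T   T   T   T   T   T   T   T   F   T   T
  6   T   F   T   F   T   T   T   T   T   T   T   T   T   T   T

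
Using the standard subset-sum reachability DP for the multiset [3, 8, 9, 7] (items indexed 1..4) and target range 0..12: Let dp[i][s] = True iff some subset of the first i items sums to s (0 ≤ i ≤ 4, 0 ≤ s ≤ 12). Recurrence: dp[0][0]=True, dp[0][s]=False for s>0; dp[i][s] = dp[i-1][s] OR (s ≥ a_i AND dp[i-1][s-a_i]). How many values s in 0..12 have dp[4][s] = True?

8

i\s   0   1   2   3   4   5   6   7   8   9  10  11  12
  0   T   F   F   F   F   F   F   F   F   F   F   F   F
  1   T   F   F   T   F   F   F   F   F   F   F   F   F
  2   T   F   F   T   F   F   F   F   T   F   F   T   F
  3   T   F   F   T   F   F   F   F   T   T   F   T   T
  4   T   F   F   T   F   F   F   T   T   T   T   T   T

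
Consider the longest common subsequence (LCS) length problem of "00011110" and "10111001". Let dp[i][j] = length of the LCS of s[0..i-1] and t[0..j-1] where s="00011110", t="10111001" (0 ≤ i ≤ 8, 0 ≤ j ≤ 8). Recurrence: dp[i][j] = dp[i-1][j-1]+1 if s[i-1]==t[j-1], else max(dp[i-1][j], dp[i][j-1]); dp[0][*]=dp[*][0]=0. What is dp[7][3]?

2

   ''  1  0  1  1  1  0  0  1
''  0  0  0  0  0  0  0  0  0
 0  0  0  1  1  1  1  1  1  1
 0  0  0  1  1  1  1  2  2  2
 0  0  0  1  1  1  1  2  3  3
 1  0  1  1  2  2  2  2  3  4
 1  0  1  1  2  3  3  3  3  4
 1  0  1  1  2  3  4  4  4  4
 1  0  1  1  2  3  4  4  4  5
 0  0  1  2  2  3  4  5  5  5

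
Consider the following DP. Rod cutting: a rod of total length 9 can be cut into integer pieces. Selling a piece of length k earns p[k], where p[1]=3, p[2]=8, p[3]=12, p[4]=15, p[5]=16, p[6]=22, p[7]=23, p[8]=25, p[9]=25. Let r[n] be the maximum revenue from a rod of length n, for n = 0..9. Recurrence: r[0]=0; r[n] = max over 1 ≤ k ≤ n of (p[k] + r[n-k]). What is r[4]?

16

   n    0    1    2    3    4    5    6    7    8    9
r[n]    0    3    8   12   16   20   24   28   32   36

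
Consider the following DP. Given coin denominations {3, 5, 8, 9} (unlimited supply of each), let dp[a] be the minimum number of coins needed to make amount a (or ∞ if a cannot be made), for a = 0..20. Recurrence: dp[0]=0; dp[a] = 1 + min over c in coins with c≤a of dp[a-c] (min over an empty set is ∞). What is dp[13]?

2

 a  0  1  2  3  4  5  6  7  8  9 10 11 12 13 14 15 16 17 18 19 20
dp  0  -  -  1  -  1  2  -  1  1  2  2  2  2  2  3  2  2  2  3  3
(- denotes ∞ / unreachable)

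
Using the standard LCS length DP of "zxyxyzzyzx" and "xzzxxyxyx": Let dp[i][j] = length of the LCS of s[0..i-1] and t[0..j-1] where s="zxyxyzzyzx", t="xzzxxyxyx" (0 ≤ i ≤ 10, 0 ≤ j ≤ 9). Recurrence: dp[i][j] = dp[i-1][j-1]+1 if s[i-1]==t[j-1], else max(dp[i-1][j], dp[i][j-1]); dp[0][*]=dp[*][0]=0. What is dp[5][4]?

2

   ''  x  z  z  x  x  y  x  y  x
''  0  0  0  0  0  0  0  0  0  0
 z  0  0  1  1  1  1  1  1  1  1
 x  0  1  1  1  2  2  2  2  2  2
 y  0  1  1  1  2  2  3  3  3  3
 x  0  1  1  1  2  3  3  4  4  4
 y  0  1  1  1  2  3  4  4  5  5
 z  0  1  2  2  2  3  4  4  5  5
 z  0  1  2  3  3  3  4  4  5  5
 y  0  1  2  3  3  3  4  4  5  5
 z  0  1  2  3  3  3  4  4  5  5
 x  0  1  2  3  4  4  4  5  5  6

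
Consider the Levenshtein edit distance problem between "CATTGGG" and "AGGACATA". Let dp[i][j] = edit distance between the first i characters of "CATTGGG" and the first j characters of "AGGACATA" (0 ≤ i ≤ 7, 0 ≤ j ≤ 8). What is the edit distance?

8

   ''  A  G  G  A  C  A  T  A
''  0  1  2  3  4  5  6  7  8
 C  1  1  2  3  4  4  5  6  7
 A  2  1  2  3  3  4  4  5  6
 T  3  2  2  3  4  4  5  4  5
 T  4  3  3  3  4  5  5  5  5
 G  5  4  3  3  4  5  6  6  6
 G  6  5  4  3  4  5  6  7  7
 G  7  6  5  4  4  5  6  7  8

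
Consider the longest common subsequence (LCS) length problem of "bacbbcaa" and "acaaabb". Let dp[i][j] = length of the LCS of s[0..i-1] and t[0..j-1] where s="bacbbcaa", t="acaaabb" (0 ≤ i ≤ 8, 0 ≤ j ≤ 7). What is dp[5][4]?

2

   ''  a  c  a  a  a  b  b
''  0  0  0  0  0  0  0  0
 b  0  0  0  0  0  0  1  1
 a  0  1  1  1  1  1  1  1
 c  0  1  2  2  2  2  2  2
 b  0  1  2  2  2  2  3  3
 b  0  1  2  2  2  2  3  4
 c  0  1  2  2  2  2  3  4
 a  0  1  2  3  3  3  3  4
 a  0  1  2  3  4  4  4  4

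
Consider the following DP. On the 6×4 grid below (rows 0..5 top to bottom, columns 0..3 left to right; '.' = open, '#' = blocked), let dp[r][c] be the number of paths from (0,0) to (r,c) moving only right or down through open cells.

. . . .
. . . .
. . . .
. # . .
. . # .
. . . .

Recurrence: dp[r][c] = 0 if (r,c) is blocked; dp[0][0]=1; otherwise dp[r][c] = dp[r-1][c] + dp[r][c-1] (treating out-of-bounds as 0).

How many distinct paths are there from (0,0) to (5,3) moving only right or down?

r\c   0   1   2   3
  0   1   1   1   1
  1   1   2   3   4
  2   1   3   6  10
  3   1   0   6  16
  4   1   1   0  16
  5   1   2   2  18

18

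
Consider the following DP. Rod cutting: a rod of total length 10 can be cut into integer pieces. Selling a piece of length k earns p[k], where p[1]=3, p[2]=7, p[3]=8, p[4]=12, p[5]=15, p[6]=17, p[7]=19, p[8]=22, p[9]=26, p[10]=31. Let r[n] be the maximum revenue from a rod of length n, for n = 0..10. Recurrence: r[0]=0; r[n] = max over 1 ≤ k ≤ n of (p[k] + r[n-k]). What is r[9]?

   n    0    1    2    3    4    5    6    7    8    9   10
r[n]    0    3    7   10   14   17   21   24   28   31   35

31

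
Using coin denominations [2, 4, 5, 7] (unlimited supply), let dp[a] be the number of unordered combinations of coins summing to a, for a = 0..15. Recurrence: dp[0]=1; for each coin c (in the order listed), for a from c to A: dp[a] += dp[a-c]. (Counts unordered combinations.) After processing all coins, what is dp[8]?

3

after  coin     0     1     2     3     4     5     6     7     8     9    10    11    12    13    14    15
          2     1     0     1     0     1     0     1     0     1     0     1     0     1     0     1     0
          4     1     0     1     0     2     0     2     0     3     0     3     0     4     0     4     0
          5     1     0     1     0     2     1     2     1     3     2     4     2     5     3     6     4
          7     1     0     1     0     2     1     2     2     3     3     4     4     6     5     8     7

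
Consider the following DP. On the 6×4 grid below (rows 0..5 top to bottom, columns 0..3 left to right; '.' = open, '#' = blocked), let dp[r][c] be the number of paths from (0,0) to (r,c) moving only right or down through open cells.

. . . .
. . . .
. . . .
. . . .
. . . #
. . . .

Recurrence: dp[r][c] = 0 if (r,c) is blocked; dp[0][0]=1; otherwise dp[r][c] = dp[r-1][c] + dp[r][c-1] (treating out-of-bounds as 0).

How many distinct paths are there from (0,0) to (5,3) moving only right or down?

r\c   0   1   2   3
  0   1   1   1   1
  1   1   2   3   4
  2   1   3   6  10
  3   1   4  10  20
  4   1   5  15   0
  5   1   6  21  21

21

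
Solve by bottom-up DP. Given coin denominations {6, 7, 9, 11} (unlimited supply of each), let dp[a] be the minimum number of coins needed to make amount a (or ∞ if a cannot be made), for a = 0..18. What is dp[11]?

1

 a  0  1  2  3  4  5  6  7  8  9 10 11 12 13 14 15 16 17 18
dp  0  -  -  -  -  -  1  1  -  1  -  1  2  2  2  2  2  2  2
(- denotes ∞ / unreachable)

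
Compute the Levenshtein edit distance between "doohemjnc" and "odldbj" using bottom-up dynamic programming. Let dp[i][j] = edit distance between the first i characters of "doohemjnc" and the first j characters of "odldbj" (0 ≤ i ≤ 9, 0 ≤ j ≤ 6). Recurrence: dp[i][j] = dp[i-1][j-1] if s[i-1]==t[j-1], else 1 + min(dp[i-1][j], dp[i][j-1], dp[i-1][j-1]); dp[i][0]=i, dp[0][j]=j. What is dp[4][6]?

   ''  o  d  l  d  b  j
''  0  1  2  3  4  5  6
 d  1  1  1  2  3  4  5
 o  2  1  2  2  3  4  5
 o  3  2  2  3  3  4  5
 h  4  3  3  3  4  4  5
 e  5  4  4  4  4  5  5
 m  6  5  5  5  5  5  6
 j  7  6  6  6  6  6  5
 n  8  7  7  7  7  7  6
 c  9  8  8  8  8  8  7

5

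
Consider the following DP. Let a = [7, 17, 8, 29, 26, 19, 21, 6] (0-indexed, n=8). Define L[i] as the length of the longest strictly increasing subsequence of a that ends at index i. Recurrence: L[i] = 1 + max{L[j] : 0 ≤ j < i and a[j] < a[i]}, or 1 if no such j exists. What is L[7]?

1

   i    0    1    2    3    4    5    6    7
a[i]    7   17    8   29   26   19   21    6
L[i]    1    2    2    3    3    3    4    1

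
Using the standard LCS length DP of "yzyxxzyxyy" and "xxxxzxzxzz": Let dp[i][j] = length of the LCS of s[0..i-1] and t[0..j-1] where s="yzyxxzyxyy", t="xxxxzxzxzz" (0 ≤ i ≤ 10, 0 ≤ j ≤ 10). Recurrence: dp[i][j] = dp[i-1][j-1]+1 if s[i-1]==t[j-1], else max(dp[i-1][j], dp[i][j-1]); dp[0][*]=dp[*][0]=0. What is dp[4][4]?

1

   ''  x  x  x  x  z  x  z  x  z  z
''  0  0  0  0  0  0  0  0  0  0  0
 y  0  0  0  0  0  0  0  0  0  0  0
 z  0  0  0  0  0  1  1  1  1  1  1
 y  0  0  0  0  0  1  1  1  1  1  1
 x  0  1  1  1  1  1  2  2  2  2  2
 x  0  1  2  2  2  2  2  2  3  3  3
 z  0  1  2  2  2  3  3  3  3  4  4
 y  0  1  2  2  2  3  3  3  3  4  4
 x  0  1  2  3  3  3  4  4  4  4  4
 y  0  1  2  3  3  3  4  4  4  4  4
 y  0  1  2  3  3  3  4  4  4  4  4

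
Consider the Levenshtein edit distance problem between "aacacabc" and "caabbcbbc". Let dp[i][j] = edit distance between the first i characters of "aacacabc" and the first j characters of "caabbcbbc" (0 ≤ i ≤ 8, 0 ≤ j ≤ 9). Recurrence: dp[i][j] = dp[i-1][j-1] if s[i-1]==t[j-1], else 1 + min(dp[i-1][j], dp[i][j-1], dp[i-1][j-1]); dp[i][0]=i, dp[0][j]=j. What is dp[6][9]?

   ''  c  a  a  b  b  c  b  b  c
''  0  1  2  3  4  5  6  7  8  9
 a  1  1  1  2  3  4  5  6  7  8
 a  2  2  1  1  2  3  4  5  6  7
 c  3  2  2  2  2  3  3  4  5  6
 a  4  3  2  2  3  3  4  4  5  6
 c  5  4  3  3  3  4  3  4  5  5
 a  6  5  4  3  4  4  4  4  5  6
 b  7  6  5  4  3  4  5  4  4  5
 c  8  7  6  5  4  4  4  5  5  4

6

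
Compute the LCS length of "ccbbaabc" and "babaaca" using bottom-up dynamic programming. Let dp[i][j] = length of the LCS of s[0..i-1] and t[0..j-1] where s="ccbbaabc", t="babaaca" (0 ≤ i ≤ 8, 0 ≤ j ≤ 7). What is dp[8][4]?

3

   ''  b  a  b  a  a  c  a
''  0  0  0  0  0  0  0  0
 c  0  0  0  0  0  0  1  1
 c  0  0  0  0  0  0  1  1
 b  0  1  1  1  1  1  1  1
 b  0  1  1  2  2  2  2  2
 a  0  1  2  2  3  3  3  3
 a  0  1  2  2  3  4  4  4
 b  0  1  2  3  3  4  4  4
 c  0  1  2  3  3  4  5  5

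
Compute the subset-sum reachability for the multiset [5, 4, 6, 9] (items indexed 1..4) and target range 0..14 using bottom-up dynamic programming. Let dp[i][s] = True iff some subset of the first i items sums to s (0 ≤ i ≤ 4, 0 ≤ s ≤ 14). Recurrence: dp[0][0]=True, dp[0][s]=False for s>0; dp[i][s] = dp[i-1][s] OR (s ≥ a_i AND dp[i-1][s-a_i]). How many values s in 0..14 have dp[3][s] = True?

i\s   0   1   2   3   4   5   6   7   8   9  10  11  12  13  14
  0   T   F   F   F   F   F   F   F   F   F   F   F   F   F   F
  1   T   F   F   F   F   T   F   F   F   F   F   F   F   F   F
  2   T   F   F   F   T   T   F   F   F   T   F   F   F   F   F
  3   T   F   F   F   T   T   T   F   F   T   T   T   F   F   F
  4   T   F   F   F   T   T   T   F   F   T   T   T   F   T   T

7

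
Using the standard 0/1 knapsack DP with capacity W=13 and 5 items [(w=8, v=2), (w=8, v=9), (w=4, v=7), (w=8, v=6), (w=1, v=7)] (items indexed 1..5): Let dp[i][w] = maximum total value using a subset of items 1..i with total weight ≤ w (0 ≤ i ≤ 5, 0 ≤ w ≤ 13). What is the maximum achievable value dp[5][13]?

23

i\w   0   1   2   3   4   5   6   7   8   9  10  11  12  13
  0   0   0   0   0   0   0   0   0   0   0   0   0   0   0
  1   0   0   0   0   0   0   0   0   2   2   2   2   2   2
  2   0   0   0   0   0   0   0   0   9   9   9   9   9   9
  3   0   0   0   0   7   7   7   7   9   9   9   9  16  16
  4   0   0   0   0   7   7   7   7   9   9   9   9  16  16
  5   0   7   7   7   7  14  14  14  14  16  16  16  16  23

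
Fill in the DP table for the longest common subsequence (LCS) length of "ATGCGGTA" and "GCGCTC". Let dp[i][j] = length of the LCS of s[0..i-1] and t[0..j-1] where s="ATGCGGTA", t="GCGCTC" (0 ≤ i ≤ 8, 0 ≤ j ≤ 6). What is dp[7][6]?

   ''  G  C  G  C  T  C
''  0  0  0  0  0  0  0
 A  0  0  0  0  0  0  0
 T  0  0  0  0  0  1  1
 G  0  1  1  1  1  1  1
 C  0  1  2  2  2  2  2
 G  0  1  2  3  3  3  3
 G  0  1  2  3  3  3  3
 T  0  1  2  3  3  4  4
 A  0  1  2  3  3  4  4

4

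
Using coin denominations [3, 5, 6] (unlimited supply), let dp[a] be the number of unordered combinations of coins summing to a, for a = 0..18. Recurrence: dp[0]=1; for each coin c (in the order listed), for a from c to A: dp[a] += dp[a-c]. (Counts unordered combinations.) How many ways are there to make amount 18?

5

after  coin     0     1     2     3     4     5     6     7     8     9    10    11    12    13    14    15    16    17    18
          3     1     0     0     1     0     0     1     0     0     1     0     0     1     0     0     1     0     0     1
          5     1     0     0     1     0     1     1     0     1     1     1     1     1     1     1     2     1     1     2
          6     1     0     0     1     0     1     2     0     1     2     1     2     3     1     2     4     2     3     5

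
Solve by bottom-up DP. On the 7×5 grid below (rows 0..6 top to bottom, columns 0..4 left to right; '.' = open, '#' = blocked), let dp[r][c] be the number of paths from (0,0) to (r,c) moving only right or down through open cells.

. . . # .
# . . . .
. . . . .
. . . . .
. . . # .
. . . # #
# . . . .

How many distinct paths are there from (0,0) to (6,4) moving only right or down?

7

r\c   0   1   2   3   4
  0   1   1   1   0   0
  1   0   1   2   2   2
  2   0   1   3   5   7
  3   0   1   4   9  16
  4   0   1   5   0  16
  5   0   1   6   0   0
  6   0   1   7   7   7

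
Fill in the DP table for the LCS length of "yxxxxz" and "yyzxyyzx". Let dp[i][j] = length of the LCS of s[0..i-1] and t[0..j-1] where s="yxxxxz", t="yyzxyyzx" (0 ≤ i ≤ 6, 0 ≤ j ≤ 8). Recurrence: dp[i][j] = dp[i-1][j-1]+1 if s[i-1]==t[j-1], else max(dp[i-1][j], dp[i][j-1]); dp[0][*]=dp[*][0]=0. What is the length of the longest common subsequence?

3

   ''  y  y  z  x  y  y  z  x
''  0  0  0  0  0  0  0  0  0
 y  0  1  1  1  1  1  1  1  1
 x  0  1  1  1  2  2  2  2  2
 x  0  1  1  1  2  2  2  2  3
 x  0  1  1  1  2  2  2  2  3
 x  0  1  1  1  2  2  2  2  3
 z  0  1  1  2  2  2  2  3  3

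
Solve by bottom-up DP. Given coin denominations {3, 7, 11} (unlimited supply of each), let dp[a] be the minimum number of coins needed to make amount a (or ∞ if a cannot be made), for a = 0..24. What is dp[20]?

 a  0  1  2  3  4  5  6  7  8  9 10 11 12 13 14 15 16 17 18 19 20 21 22 23 24
dp  0  -  -  1  -  -  2  1  -  3  2  1  4  3  2  5  4  3  2  5  4  3  2  5  4
(- denotes ∞ / unreachable)

4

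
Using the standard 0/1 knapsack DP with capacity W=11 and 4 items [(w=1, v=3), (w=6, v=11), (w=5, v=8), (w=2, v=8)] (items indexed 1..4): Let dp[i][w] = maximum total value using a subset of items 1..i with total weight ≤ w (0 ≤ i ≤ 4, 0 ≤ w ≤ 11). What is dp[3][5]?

8

i\w   0   1   2   3   4   5   6   7   8   9  10  11
  0   0   0   0   0   0   0   0   0   0   0   0   0
  1   0   3   3   3   3   3   3   3   3   3   3   3
  2   0   3   3   3   3   3  11  14  14  14  14  14
  3   0   3   3   3   3   8  11  14  14  14  14  19
  4   0   3   8  11  11  11  11  16  19  22  22  22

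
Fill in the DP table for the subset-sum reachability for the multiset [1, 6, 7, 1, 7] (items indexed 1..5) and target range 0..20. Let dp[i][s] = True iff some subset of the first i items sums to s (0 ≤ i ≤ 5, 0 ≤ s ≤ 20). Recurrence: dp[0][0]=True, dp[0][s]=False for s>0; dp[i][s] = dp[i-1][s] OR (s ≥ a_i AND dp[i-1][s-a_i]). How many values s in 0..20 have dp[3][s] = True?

7

i\s   0   1   2   3   4   5   6   7   8   9  10  11  12  13  14  15  16  17  18  19  20
  0   T   F   F   F   F   F   F   F   F   F   F   F   F   F   F   F   F   F   F   F   F
  1   T   T   F   F   F   F   F   F   F   F   F   F   F   F   F   F   F   F   F   F   F
  2   T   T   F   F   F   F   T   T   F   F   F   F   F   F   F   F   F   F   F   F   F
  3   T   T   F   F   F   F   T   T   T   F   F   F   F   T   T   F   F   F   F   F   F
  4   T   T   T   F   F   F   T   T   T   T   F   F   F   T   T   T   F   F   F   F   F
  5   T   T   T   F   F   F   T   T   T   T   F   F   F   T   T   T   T   F   F   F   T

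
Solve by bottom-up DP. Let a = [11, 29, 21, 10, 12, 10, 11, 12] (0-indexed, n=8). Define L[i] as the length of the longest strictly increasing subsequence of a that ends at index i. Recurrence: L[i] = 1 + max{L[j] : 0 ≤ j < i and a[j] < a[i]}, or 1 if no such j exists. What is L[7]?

3

   i    0    1    2    3    4    5    6    7
a[i]   11   29   21   10   12   10   11   12
L[i]    1    2    2    1    2    1    2    3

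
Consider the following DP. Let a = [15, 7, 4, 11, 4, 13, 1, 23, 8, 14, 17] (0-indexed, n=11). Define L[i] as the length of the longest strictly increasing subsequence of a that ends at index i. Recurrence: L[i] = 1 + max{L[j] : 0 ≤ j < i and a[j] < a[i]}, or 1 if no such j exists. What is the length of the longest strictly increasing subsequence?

5

   i    0    1    2    3    4    5    6    7    8    9   10
a[i]   15    7    4   11    4   13    1   23    8   14   17
L[i]    1    1    1    2    1    3    1    4    2    4    5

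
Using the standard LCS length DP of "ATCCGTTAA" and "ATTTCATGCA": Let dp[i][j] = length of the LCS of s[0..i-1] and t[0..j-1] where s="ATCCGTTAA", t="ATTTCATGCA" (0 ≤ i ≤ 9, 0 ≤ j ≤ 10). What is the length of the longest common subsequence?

   ''  A  T  T  T  C  A  T  G  C  A
''  0  0  0  0  0  0  0  0  0  0  0
 A  0  1  1  1  1  1  1  1  1  1  1
 T  0  1  2  2  2  2  2  2  2  2  2
 C  0  1  2  2  2  3  3  3  3  3  3
 C  0  1  2  2  2  3  3  3  3  4  4
 G  0  1  2  2  2  3  3  3  4  4  4
 T  0  1  2  3  3  3  3  4  4  4  4
 T  0  1  2  3  4  4  4  4  4  4  4
 A  0  1  2  3  4  4  5  5  5  5  5
 A  0  1  2  3  4  4  5  5  5  5  6

6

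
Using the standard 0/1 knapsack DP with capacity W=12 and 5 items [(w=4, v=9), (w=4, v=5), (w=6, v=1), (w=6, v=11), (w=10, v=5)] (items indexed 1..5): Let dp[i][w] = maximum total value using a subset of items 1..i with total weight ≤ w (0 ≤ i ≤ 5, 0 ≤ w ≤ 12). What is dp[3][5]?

9

i\w   0   1   2   3   4   5   6   7   8   9  10  11  12
  0   0   0   0   0   0   0   0   0   0   0   0   0   0
  1   0   0   0   0   9   9   9   9   9   9   9   9   9
  2   0   0   0   0   9   9   9   9  14  14  14  14  14
  3   0   0   0   0   9   9   9   9  14  14  14  14  14
  4   0   0   0   0   9   9  11  11  14  14  20  20  20
  5   0   0   0   0   9   9  11  11  14  14  20  20  20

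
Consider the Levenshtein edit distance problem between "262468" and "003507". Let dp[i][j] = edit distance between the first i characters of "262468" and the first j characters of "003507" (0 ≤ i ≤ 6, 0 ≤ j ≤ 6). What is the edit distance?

   ''  0  0  3  5  0  7
''  0  1  2  3  4  5  6
 2  1  1  2  3  4  5  6
 6  2  2  2  3  4  5  6
 2  3  3  3  3  4  5  6
 4  4  4  4  4  4  5  6
 6  5  5  5  5  5  5  6
 8  6  6  6  6  6  6  6

6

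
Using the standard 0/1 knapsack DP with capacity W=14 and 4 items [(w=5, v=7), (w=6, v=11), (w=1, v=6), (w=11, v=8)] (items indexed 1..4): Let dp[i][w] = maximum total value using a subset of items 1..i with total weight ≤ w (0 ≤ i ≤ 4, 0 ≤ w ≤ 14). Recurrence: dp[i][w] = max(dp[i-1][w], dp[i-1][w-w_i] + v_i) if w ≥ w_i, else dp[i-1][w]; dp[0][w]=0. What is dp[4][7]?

17

i\w   0   1   2   3   4   5   6   7   8   9  10  11  12  13  14
  0   0   0   0   0   0   0   0   0   0   0   0   0   0   0   0
  1   0   0   0   0   0   7   7   7   7   7   7   7   7   7   7
  2   0   0   0   0   0   7  11  11  11  11  11  18  18  18  18
  3   0   6   6   6   6   7  13  17  17  17  17  18  24  24  24
  4   0   6   6   6   6   7  13  17  17  17  17  18  24  24  24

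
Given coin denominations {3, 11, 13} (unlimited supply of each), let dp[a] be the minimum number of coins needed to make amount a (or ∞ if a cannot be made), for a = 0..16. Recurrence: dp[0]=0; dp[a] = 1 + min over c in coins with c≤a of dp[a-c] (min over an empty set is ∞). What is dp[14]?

2

 a  0  1  2  3  4  5  6  7  8  9 10 11 12 13 14 15 16
dp  0  -  -  1  -  -  2  -  -  3  -  1  4  1  2  5  2
(- denotes ∞ / unreachable)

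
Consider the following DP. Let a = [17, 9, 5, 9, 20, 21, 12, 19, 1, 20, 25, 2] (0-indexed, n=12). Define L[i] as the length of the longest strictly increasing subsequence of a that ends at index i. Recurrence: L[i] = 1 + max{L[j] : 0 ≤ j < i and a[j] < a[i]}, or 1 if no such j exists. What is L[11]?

2

   i    0    1    2    3    4    5    6    7    8    9   10   11
a[i]   17    9    5    9   20   21   12   19    1   20   25    2
L[i]    1    1    1    2    3    4    3    4    1    5    6    2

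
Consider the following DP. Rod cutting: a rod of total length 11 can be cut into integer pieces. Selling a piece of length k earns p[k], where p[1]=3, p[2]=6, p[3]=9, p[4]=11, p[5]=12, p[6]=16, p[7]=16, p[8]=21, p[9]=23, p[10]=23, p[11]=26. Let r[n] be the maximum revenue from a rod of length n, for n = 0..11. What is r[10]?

30

   n    0    1    2    3    4    5    6    7    8    9   10   11
r[n]    0    3    6    9   12   15   18   21   24   27   30   33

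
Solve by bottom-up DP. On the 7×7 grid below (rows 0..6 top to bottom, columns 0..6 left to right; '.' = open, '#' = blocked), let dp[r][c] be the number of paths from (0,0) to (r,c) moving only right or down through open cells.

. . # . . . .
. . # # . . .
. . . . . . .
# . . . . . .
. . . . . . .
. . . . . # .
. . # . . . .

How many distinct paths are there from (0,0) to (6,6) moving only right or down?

r\c   0   1   2   3   4   5   6
  0   1   1   0   0   0   0   0
  1   1   2   0   0   0   0   0
  2   1   3   3   3   3   3   3
  3   0   3   6   9  12  15  18
  4   0   3   9  18  30  45  63
  5   0   3  12  30  60   0  63
  6   0   3   0  30  90  90 153

153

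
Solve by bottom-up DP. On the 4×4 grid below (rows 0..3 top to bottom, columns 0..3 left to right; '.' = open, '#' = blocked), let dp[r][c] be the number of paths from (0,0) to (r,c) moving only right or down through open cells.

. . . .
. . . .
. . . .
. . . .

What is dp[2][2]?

6

r\c   0   1   2   3
  0   1   1   1   1
  1   1   2   3   4
  2   1   3   6  10
  3   1   4  10  20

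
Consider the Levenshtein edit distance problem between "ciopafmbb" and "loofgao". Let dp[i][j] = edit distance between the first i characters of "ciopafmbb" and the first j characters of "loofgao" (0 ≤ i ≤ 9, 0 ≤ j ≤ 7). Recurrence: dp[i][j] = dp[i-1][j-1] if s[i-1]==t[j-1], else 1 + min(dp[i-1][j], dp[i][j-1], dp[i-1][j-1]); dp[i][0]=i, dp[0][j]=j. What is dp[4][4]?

3

   ''  l  o  o  f  g  a  o
''  0  1  2  3  4  5  6  7
 c  1  1  2  3  4  5  6  7
 i  2  2  2  3  4  5  6  7
 o  3  3  2  2  3  4  5  6
 p  4  4  3  3  3  4  5  6
 a  5  5  4  4  4  4  4  5
 f  6  6  5  5  4  5  5  5
 m  7  7  6  6  5  5  6  6
 b  8  8  7  7  6  6  6  7
 b  9  9  8  8  7  7  7  7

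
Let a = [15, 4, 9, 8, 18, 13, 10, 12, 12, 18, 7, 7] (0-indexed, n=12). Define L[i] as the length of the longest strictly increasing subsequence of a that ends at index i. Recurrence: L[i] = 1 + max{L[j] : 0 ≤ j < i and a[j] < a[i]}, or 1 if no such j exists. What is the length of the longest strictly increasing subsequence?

5

   i    0    1    2    3    4    5    6    7    8    9   10   11
a[i]   15    4    9    8   18   13   10   12   12   18    7    7
L[i]    1    1    2    2    3    3    3    4    4    5    2    2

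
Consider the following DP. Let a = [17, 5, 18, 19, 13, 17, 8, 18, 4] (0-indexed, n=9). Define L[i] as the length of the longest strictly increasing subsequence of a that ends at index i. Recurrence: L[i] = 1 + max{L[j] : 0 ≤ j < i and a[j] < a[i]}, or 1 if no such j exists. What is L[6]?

   i    0    1    2    3    4    5    6    7    8
a[i]   17    5   18   19   13   17    8   18    4
L[i]    1    1    2    3    2    3    2    4    1

2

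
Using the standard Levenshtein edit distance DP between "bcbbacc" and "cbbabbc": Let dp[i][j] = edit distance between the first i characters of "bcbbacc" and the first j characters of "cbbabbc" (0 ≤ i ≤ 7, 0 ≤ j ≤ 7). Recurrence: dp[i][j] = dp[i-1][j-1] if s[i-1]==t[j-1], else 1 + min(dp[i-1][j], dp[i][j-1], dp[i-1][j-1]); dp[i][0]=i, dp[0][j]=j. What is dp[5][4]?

   ''  c  b  b  a  b  b  c
''  0  1  2  3  4  5  6  7
 b  1  1  1  2  3  4  5  6
 c  2  1  2  2  3  4  5  5
 b  3  2  1  2  3  3  4  5
 b  4  3  2  1  2  3  3  4
 a  5  4  3  2  1  2  3  4
 c  6  5  4  3  2  2  3  3
 c  7  6  5  4  3  3  3  3

1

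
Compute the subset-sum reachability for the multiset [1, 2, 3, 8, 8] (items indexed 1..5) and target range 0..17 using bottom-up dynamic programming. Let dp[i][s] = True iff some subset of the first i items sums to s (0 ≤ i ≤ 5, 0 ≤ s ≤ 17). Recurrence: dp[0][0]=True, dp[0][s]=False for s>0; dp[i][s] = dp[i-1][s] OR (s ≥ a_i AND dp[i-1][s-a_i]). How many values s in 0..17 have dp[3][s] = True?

i\s   0   1   2   3   4   5   6   7   8   9  10  11  12  13  14  15  16  17
  0   T   F   F   F   F   F   F   F   F   F   F   F   F   F   F   F   F   F
  1   T   T   F   F   F   F   F   F   F   F   F   F   F   F   F   F   F   F
  2   T   T   T   T   F   F   F   F   F   F   F   F   F   F   F   F   F   F
  3   T   T   T   T   T   T   T   F   F   F   F   F   F   F   F   F   F   F
  4   T   T   T   T   T   T   T   F   T   T   T   T   T   T   T   F   F   F
  5   T   T   T   T   T   T   T   F   T   T   T   T   T   T   T   F   T   T

7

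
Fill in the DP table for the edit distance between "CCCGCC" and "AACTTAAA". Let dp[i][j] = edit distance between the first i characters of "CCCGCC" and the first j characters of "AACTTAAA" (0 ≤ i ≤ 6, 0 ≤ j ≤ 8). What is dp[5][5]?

   ''  A  A  C  T  T  A  A  A
''  0  1  2  3  4  5  6  7  8
 C  1  1  2  2  3  4  5  6  7
 C  2  2  2  2  3  4  5  6  7
 C  3  3  3  2  3  4  5  6  7
 G  4  4  4  3  3  4  5  6  7
 C  5  5  5  4  4  4  5  6  7
 C  6  6  6  5  5  5  5  6  7

4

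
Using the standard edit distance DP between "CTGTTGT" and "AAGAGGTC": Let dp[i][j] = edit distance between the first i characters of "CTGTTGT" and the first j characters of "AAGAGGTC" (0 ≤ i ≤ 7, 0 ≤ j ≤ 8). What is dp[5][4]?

   ''  A  A  G  A  G  G  T  C
''  0  1  2  3  4  5  6  7  8
 C  1  1  2  3  4  5  6  7  7
 T  2  2  2  3  4  5  6  6  7
 G  3  3  3  2  3  4  5  6  7
 T  4  4  4  3  3  4  5  5  6
 T  5  5  5  4  4  4  5  5  6
 G  6  6  6  5  5  4  4  5  6
 T  7  7  7  6  6  5  5  4  5

4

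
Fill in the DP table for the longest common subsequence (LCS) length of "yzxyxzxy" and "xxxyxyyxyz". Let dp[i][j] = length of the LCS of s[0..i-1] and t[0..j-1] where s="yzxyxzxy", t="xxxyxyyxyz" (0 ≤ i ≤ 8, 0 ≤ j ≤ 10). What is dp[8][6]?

4

   ''  x  x  x  y  x  y  y  x  y  z
''  0  0  0  0  0  0  0  0  0  0  0
 y  0  0  0  0  1  1  1  1  1  1  1
 z  0  0  0  0  1  1  1  1  1  1  2
 x  0  1  1  1  1  2  2  2  2  2  2
 y  0  1  1  1  2  2  3  3  3  3  3
 x  0  1  2  2  2  3  3  3  4  4  4
 z  0  1  2  2  2  3  3  3  4  4  5
 x  0  1  2  3  3  3  3  3  4  4  5
 y  0  1  2  3  4  4  4  4  4  5  5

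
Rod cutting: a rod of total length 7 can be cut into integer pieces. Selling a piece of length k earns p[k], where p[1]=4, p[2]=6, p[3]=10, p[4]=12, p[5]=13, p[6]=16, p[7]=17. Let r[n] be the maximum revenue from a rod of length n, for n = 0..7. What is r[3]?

12

   n    0    1    2    3    4    5    6    7
r[n]    0    4    8   12   16   20   24   28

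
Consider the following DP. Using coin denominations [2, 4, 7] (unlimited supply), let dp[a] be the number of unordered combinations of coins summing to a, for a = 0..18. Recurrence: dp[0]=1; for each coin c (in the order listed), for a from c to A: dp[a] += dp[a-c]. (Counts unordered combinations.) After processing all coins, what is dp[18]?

after  coin     0     1     2     3     4     5     6     7     8     9    10    11    12    13    14    15    16    17    18
          2     1     0     1     0     1     0     1     0     1     0     1     0     1     0     1     0     1     0     1
          4     1     0     1     0     2     0     2     0     3     0     3     0     4     0     4     0     5     0     5
          7     1     0     1     0     2     0     2     1     3     1     3     2     4     2     5     3     6     3     7

7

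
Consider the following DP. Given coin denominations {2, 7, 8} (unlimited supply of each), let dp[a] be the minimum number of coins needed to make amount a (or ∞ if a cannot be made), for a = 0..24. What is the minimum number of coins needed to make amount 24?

3

 a  0  1  2  3  4  5  6  7  8  9 10 11 12 13 14 15 16 17 18 19 20 21 22 23 24
dp  0  -  1  -  2  -  3  1  1  2  2  3  3  4  2  2  2  3  3  4  4  3  3  3  3
(- denotes ∞ / unreachable)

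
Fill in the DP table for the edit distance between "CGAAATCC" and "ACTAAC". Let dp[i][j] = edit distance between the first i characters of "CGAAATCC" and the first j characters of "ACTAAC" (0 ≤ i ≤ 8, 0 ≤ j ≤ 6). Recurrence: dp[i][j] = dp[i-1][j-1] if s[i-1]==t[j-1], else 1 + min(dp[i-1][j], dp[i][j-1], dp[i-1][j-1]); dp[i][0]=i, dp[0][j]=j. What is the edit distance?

5

   ''  A  C  T  A  A  C
''  0  1  2  3  4  5  6
 C  1  1  1  2  3  4  5
 G  2  2  2  2  3  4  5
 A  3  2  3  3  2  3  4
 A  4  3  3  4  3  2  3
 A  5  4  4  4  4  3  3
 T  6  5  5  4  5  4  4
 C  7  6  5  5  5  5  4
 C  8  7  6  6  6  6  5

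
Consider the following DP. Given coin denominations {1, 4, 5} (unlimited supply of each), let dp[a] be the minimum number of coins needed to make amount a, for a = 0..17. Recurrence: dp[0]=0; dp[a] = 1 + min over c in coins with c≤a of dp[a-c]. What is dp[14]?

3

 a  0  1  2  3  4  5  6  7  8  9 10 11 12 13 14 15 16 17
dp  0  1  2  3  1  1  2  3  2  2  2  3  3  3  3  3  4  4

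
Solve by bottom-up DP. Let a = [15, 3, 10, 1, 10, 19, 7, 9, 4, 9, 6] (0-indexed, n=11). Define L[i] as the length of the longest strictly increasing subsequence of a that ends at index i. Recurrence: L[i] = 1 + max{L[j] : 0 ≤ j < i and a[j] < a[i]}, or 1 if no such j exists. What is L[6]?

2

   i    0    1    2    3    4    5    6    7    8    9   10
a[i]   15    3   10    1   10   19    7    9    4    9    6
L[i]    1    1    2    1    2    3    2    3    2    3    3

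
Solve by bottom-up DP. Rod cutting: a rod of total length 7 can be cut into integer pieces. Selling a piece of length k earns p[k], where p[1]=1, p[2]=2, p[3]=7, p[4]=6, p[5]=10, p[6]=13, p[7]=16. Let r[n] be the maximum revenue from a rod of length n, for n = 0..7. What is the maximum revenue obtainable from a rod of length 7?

16

   n    0    1    2    3    4    5    6    7
r[n]    0    1    2    7    8   10   14   16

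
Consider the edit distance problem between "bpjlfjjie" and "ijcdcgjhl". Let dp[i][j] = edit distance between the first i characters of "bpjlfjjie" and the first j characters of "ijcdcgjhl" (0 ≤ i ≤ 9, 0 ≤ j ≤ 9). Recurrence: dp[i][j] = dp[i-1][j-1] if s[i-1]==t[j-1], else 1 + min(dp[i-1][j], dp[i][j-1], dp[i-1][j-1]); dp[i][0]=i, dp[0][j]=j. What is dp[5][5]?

5

   ''  i  j  c  d  c  g  j  h  l
''  0  1  2  3  4  5  6  7  8  9
 b  1  1  2  3  4  5  6  7  8  9
 p  2  2  2  3  4  5  6  7  8  9
 j  3  3  2  3  4  5  6  6  7  8
 l  4  4  3  3  4  5  6  7  7  7
 f  5  5  4  4  4  5  6  7  8  8
 j  6  6  5  5  5  5  6  6  7  8
 j  7  7  6  6  6  6  6  6  7  8
 i  8  7  7  7  7  7  7  7  7  8
 e  9  8  8  8  8  8  8  8  8  8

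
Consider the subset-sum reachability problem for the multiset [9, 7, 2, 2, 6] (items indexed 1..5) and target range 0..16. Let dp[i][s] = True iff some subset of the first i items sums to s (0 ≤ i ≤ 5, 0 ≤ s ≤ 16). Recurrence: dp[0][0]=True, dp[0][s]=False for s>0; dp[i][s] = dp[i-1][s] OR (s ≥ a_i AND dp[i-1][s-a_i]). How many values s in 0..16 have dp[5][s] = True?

i\s   0   1   2   3   4   5   6   7   8   9  10  11  12  13  14  15  16
  0   T   F   F   F   F   F   F   F   F   F   F   F   F   F   F   F   F
  1   T   F   F   F   F   F   F   F   F   T   F   F   F   F   F   F   F
  2   T   F   F   F   F   F   F   T   F   T   F   F   F   F   F   F   T
  3   T   F   T   F   F   F   F   T   F   T   F   T   F   F   F   F   T
  4   T   F   T   F   T   F   F   T   F   T   F   T   F   T   F   F   T
  5   T   F   T   F   T   F   T   T   T   T   T   T   F   T   F   T   T

12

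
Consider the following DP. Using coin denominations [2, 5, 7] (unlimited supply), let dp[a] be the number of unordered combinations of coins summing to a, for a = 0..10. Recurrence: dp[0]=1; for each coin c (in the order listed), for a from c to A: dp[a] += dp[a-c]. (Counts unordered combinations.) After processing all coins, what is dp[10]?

after  coin     0     1     2     3     4     5     6     7     8     9    10
          2     1     0     1     0     1     0     1     0     1     0     1
          5     1     0     1     0     1     1     1     1     1     1     2
          7     1     0     1     0     1     1     1     2     1     2     2

2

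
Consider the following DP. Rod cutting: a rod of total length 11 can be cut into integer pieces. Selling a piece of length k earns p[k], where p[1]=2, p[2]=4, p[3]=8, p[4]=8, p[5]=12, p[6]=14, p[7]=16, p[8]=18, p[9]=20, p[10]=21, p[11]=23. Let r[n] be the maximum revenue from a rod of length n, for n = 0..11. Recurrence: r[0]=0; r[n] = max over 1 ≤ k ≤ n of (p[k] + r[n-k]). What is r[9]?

   n    0    1    2    3    4    5    6    7    8    9   10   11
r[n]    0    2    4    8   10   12   16   18   20   24   26   28

24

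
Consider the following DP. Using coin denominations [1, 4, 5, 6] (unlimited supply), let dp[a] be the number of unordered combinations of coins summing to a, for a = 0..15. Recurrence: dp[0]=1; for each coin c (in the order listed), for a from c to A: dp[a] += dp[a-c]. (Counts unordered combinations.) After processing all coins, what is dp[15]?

16

after  coin     0     1     2     3     4     5     6     7     8     9    10    11    12    13    14    15
          1     1     1     1     1     1     1     1     1     1     1     1     1     1     1     1     1
          4     1     1     1     1     2     2     2     2     3     3     3     3     4     4     4     4
          5     1     1     1     1     2     3     3     3     4     5     6     6     7     8     9    10
          6     1     1     1     1     2     3     4     4     5     6     8     9    11    12    14    16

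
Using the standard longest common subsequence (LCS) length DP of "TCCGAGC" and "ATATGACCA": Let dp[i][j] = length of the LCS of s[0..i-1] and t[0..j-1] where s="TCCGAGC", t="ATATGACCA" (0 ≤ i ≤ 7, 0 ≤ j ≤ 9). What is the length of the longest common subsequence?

   ''  A  T  A  T  G  A  C  C  A
''  0  0  0  0  0  0  0  0  0  0
 T  0  0  1  1  1  1  1  1  1  1
 C  0  0  1  1  1  1  1  2  2  2
 C  0  0  1  1  1  1  1  2  3  3
 G  0  0  1  1  1  2  2  2  3  3
 A  0  1  1  2  2  2  3  3  3  4
 G  0  1  1  2  2  3  3  3  3  4
 C  0  1  1  2  2  3  3  4  4  4

4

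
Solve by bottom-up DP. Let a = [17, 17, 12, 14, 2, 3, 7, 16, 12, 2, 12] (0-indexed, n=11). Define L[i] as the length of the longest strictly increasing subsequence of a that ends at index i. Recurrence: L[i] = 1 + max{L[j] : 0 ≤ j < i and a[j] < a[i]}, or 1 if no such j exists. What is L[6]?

3

   i    0    1    2    3    4    5    6    7    8    9   10
a[i]   17   17   12   14    2    3    7   16   12    2   12
L[i]    1    1    1    2    1    2    3    4    4    1    4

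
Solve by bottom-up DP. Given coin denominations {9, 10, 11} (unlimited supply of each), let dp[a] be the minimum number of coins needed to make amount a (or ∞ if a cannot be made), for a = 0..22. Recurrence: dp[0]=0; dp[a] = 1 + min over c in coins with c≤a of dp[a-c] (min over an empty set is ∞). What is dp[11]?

 a  0  1  2  3  4  5  6  7  8  9 10 11 12 13 14 15 16 17 18 19 20 21 22
dp  0  -  -  -  -  -  -  -  -  1  1  1  -  -  -  -  -  -  2  2  2  2  2
(- denotes ∞ / unreachable)

1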